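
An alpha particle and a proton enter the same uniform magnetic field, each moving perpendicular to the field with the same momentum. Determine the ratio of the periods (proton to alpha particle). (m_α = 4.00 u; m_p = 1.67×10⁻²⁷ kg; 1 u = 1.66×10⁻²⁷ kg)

ratio ≈ 0.503

T = 2πm/(qB) is independent of speed, so T₂/T₁ = (m₂/q₂)/(m₁/q₁).
T_{proton}/T_{alpha particle} = (1.67×10^-27/1e) / (6.64×10^-27/2e) = 0.503.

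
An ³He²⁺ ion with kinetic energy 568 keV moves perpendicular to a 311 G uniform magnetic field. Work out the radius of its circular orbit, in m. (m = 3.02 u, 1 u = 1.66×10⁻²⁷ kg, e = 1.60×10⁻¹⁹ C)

Convert the energy: K = 568 keV = 9.09×10^-14 J.
v = √(2K/m) = √(2·9.09×10^-14/5.01×10^-27) = 6.02×10^6 m/s.
r = mv/(qB) = (5.01×10^-27)(6.02×10^6) / [(2×1.60×10^-19)(0.0311)] = 3.03 m.

r ≈ 3.03 m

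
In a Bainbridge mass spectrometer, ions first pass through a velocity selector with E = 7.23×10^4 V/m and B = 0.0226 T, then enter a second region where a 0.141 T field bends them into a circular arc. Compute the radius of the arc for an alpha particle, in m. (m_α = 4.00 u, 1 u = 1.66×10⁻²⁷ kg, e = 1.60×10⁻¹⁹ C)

r ≈ 0.471 m

The selector passes v = E/B = 7.23×10^4/0.0226 = 3.20×10^6 m/s.
In the deflection region, r = mv/(qB₂) = (6.64×10^-27)(3.20×10^6) / [(2×1.60×10^-19)(0.141)] = 0.471 m.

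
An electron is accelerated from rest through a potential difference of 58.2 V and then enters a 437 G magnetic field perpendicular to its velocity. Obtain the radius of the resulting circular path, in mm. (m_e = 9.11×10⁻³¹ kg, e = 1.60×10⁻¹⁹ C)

r ≈ 0.589 mm

The kinetic energy gained is K = qV = (1×1.60×10^-19)(58.2) = 9.31×10^-18 J.
v = √(2K/m) = 4.52×10^6 m/s.
r = mv/(qB) = (9.11×10^-31)(4.52×10^6) / [(1×1.60×10^-19)(0.0437)] = 5.89×10^-4 m.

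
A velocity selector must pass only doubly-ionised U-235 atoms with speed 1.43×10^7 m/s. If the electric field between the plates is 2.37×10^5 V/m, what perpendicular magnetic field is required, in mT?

B ≈ 16.6 mT

qE = qvB ⇒ B = E/v = (2.37×10^5) / (1.43×10^7) = 0.0166 T.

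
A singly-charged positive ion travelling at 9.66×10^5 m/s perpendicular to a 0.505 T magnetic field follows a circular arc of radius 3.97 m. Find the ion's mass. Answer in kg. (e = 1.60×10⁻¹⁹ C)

m ≈ 3.32×10^-25 kg

qvB = mv²/r ⇒ m = qBr/v.
m = (1×1.60×10^-19)(0.505)(3.97) / (9.66×10^5) = 3.32×10^-25 kg.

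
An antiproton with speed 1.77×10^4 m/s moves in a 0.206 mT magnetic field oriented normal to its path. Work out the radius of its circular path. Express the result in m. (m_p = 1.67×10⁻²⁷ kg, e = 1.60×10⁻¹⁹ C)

The magnetic force provides the centripetal force: qvB = mv²/r, so r = mv/(qB).
r = (1.67×10^-27 kg)(1.77×10^4 m/s) / [(1×1.60×10^-19 C)(2.06×10^-4 T)] = 0.897 m.

r ≈ 0.897 m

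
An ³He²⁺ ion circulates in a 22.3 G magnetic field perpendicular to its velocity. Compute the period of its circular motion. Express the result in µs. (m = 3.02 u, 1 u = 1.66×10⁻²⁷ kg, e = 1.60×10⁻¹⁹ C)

The cyclotron period is independent of speed: T = 2πm/(qB).
T = 2π(5.01×10^-27) / [(2×1.60×10^-19)(2.23×10^-3)] = 4.41×10^-5 s.

T ≈ 44.1 µs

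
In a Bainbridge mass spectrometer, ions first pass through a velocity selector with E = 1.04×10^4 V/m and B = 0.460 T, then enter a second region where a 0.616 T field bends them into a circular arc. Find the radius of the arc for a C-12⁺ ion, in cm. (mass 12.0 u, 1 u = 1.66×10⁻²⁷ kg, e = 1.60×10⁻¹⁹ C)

The selector passes v = E/B = 1.04×10^4/0.460 = 2.26×10^4 m/s.
In the deflection region, r = mv/(qB₂) = (1.99×10^-26)(2.26×10^4) / [(1×1.60×10^-19)(0.616)] = 4.57×10^-3 m.

r ≈ 0.457 cm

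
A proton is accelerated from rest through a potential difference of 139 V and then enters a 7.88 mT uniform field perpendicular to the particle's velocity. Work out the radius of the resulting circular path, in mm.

r ≈ 216 mm

The kinetic energy gained is K = qV = (1×1.60×10^-19)(139) = 2.22×10^-17 J.
v = √(2K/m) = 1.63×10^5 m/s.
r = mv/(qB) = (1.67×10^-27)(1.63×10^5) / [(1×1.60×10^-19)(7.88×10^-3)] = 0.216 m.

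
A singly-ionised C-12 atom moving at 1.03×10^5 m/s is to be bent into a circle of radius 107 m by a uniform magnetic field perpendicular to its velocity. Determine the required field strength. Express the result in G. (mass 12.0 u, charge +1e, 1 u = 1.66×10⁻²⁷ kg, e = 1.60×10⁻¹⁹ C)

B ≈ 1.20 G

qvB = mv²/r gives B = mv/(qr).
B = (1.99×10^-26)(1.03×10^5) / [(1×1.60×10^-19)(107)] = 1.20×10^-4 T.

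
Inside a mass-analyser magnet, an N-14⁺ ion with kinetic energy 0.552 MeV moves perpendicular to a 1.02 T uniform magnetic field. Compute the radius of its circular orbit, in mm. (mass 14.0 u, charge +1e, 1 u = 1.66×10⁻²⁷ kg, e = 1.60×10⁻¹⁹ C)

Convert the energy: K = 0.552 MeV = 8.83×10^-14 J.
v = √(2K/m) = √(2·8.83×10^-14/2.32×10^-26) = 2.76×10^6 m/s.
r = mv/(qB) = (2.32×10^-26)(2.76×10^6) / [(1×1.60×10^-19)(1.02)] = 0.393 m.

r ≈ 393 mm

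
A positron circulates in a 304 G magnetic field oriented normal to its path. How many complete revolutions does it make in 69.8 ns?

N = 59

T = 2πm/(qB) = 2π(9.11×10^-31) / [(1×1.60×10^-19)(0.0304)] = 1.1768×10^-9 s.
N = t/T = 6.98×10^-8 / 1.1768×10^-9 ≈ 59.31, so 59 complete revolutions.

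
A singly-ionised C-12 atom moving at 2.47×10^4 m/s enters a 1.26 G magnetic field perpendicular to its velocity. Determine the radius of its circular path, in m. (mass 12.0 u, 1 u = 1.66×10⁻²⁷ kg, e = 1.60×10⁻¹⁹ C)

The magnetic force provides the centripetal force: qvB = mv²/r, so r = mv/(qB).
r = (1.99×10^-26 kg)(2.47×10^4 m/s) / [(1×1.60×10^-19 C)(1.26×10^-4 T)] = 24.4 m.

r ≈ 24.4 m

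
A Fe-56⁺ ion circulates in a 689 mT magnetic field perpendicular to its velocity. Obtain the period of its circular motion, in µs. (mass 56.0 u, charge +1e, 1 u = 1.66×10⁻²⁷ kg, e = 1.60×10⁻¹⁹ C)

T ≈ 5.30 µs

The cyclotron period is independent of speed: T = 2πm/(qB).
T = 2π(9.30×10^-26) / [(1×1.60×10^-19)(0.689)] = 5.30×10^-6 s.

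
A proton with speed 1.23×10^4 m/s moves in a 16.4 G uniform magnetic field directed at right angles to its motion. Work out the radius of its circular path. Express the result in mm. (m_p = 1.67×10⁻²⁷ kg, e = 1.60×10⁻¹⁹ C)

r ≈ 78.3 mm

The magnetic force provides the centripetal force: qvB = mv²/r, so r = mv/(qB).
r = (1.67×10^-27 kg)(1.23×10^4 m/s) / [(1×1.60×10^-19 C)(1.64×10^-3 T)] = 0.0783 m.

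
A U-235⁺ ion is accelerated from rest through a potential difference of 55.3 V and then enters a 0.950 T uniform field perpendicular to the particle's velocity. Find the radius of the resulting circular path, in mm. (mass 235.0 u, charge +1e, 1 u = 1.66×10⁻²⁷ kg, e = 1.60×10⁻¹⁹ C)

The kinetic energy gained is K = qV = (1×1.60×10^-19)(55.3) = 8.85×10^-18 J.
v = √(2K/m) = 6740 m/s.
r = mv/(qB) = (3.90×10^-25)(6740) / [(1×1.60×10^-19)(0.950)] = 0.0173 m.

r ≈ 17.3 mm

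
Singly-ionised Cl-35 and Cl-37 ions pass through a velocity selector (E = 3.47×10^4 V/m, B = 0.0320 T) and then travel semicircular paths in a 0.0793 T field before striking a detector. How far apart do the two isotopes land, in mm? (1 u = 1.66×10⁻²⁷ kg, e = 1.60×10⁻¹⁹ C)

Both emerge at v = E/B₁ = 1.08×10^6 m/s.
r = mv/(qB₂), so r₁ = 4.965 m and r₂ = 5.249 m, giving Δr = 0.284 m.
After a semicircle each ion lands a diameter 2r from the entry slit, so the separation is 2Δr = 0.567 m.

Δd ≈ 567 mm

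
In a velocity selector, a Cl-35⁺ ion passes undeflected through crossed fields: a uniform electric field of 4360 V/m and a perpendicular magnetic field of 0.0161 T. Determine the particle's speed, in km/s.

For zero net force, qE = qvB, so v = E/B.
v = (4360) / (0.0161) = 2.71×10^5 m/s.

v ≈ 271 km/s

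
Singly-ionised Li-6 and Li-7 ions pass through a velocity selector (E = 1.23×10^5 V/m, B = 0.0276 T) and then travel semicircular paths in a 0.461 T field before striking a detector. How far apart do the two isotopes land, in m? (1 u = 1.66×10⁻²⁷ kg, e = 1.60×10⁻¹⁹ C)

Δd ≈ 0.201 m

Both emerge at v = E/B₁ = 4.46×10^6 m/s.
r = mv/(qB₂), so r₁ = 0.602 m and r₂ = 0.702 m, giving Δr = 0.100 m.
After a semicircle each ion lands a diameter 2r from the entry slit, so the separation is 2Δr = 0.201 m.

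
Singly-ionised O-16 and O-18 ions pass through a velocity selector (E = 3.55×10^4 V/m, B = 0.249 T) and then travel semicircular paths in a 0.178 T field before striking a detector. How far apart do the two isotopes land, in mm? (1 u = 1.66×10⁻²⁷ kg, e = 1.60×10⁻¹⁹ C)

Both emerge at v = E/B₁ = 1.43×10^5 m/s.
r = mv/(qB₂), so r₁ = 0.1330 m and r₂ = 0.1496 m, giving Δr = 0.0166 m.
After a semicircle each ion lands a diameter 2r from the entry slit, so the separation is 2Δr = 0.0332 m.

Δd ≈ 33.2 mm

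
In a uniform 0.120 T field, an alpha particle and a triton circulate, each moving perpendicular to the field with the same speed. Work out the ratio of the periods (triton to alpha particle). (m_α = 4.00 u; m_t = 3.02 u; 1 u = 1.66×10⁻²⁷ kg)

T = 2πm/(qB) is independent of speed, so T₂/T₁ = (m₂/q₂)/(m₁/q₁).
T_{triton}/T_{alpha particle} = (5.01×10^-27/1e) / (6.64×10^-27/2e) = 1.51.

ratio ≈ 1.51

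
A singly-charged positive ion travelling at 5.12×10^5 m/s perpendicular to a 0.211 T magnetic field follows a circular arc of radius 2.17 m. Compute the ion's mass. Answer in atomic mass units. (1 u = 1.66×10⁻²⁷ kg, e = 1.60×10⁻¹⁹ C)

m ≈ 86.2 u

qvB = mv²/r ⇒ m = qBr/v.
m = (1×1.60×10^-19)(0.211)(2.17) / (5.12×10^5) = 1.43×10^-25 kg = 86.2 u.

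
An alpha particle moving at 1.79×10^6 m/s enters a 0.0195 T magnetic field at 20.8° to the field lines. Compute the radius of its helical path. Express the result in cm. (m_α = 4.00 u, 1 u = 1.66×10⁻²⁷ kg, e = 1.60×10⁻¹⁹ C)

Only the perpendicular component v⊥ = v sin20.8° = 6.36×10^5 m/s is bent by the field.
r = m v⊥ /(qB) = (6.64×10^-27)(6.36×10^5) / [(2×1.60×10^-19)(0.0195)] = 0.676 m.

r ≈ 67.6 cm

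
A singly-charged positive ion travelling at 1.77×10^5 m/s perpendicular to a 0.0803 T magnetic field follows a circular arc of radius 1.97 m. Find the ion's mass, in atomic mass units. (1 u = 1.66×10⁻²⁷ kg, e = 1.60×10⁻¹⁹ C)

m ≈ 86.1 u

qvB = mv²/r ⇒ m = qBr/v.
m = (1×1.60×10^-19)(0.0803)(1.97) / (1.77×10^5) = 1.43×10^-25 kg = 86.1 u.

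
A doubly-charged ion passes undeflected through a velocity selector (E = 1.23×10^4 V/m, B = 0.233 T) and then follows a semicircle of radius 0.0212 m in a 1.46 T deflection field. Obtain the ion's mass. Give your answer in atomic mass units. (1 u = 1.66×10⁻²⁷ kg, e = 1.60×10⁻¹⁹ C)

m ≈ 113 u

v = E/B₁ = 5.28×10^4 m/s.
From r = mv/(qB₂), m = qB₂r/v = (2×1.60×10^-19)(1.46)(0.0212) / (5.28×10^4) = 1.88×10^-25 kg.
In atomic mass units: m = 1.88×10^-25 / 1.66×10^-27 = 113 u.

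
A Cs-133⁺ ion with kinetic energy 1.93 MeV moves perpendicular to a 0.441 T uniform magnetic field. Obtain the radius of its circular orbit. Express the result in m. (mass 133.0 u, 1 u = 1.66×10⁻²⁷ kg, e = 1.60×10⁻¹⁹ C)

Convert the energy: K = 1.93 MeV = 3.09×10^-13 J.
v = √(2K/m) = √(2·3.09×10^-13/2.21×10^-25) = 1.67×10^6 m/s.
r = mv/(qB) = (2.21×10^-25)(1.67×10^6) / [(1×1.60×10^-19)(0.441)] = 5.23 m.

r ≈ 5.23 m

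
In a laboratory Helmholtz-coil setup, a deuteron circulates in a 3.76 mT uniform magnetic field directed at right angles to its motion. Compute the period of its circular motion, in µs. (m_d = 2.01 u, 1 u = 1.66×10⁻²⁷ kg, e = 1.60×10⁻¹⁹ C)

The cyclotron period is independent of speed: T = 2πm/(qB).
T = 2π(3.34×10^-27) / [(1×1.60×10^-19)(3.76×10^-3)] = 3.48×10^-5 s.

T ≈ 34.8 µs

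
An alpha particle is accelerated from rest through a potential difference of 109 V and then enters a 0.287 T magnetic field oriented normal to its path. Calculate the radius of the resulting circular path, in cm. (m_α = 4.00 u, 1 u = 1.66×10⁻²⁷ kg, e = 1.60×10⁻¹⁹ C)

r ≈ 0.741 cm

The kinetic energy gained is K = qV = (2×1.60×10^-19)(109) = 3.49×10^-17 J.
v = √(2K/m) = 1.02×10^5 m/s.
r = mv/(qB) = (6.64×10^-27)(1.02×10^5) / [(2×1.60×10^-19)(0.287)] = 7.41×10^-3 m.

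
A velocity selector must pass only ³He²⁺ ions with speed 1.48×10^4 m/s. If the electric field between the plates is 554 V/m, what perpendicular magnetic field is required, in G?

B ≈ 374 G

qE = qvB ⇒ B = E/v = (554) / (1.48×10^4) = 0.0374 T.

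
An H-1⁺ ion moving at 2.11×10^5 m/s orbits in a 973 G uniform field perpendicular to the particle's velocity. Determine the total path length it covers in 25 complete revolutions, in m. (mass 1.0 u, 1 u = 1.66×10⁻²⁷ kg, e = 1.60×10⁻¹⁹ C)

L ≈ 3.53 m

r = mv/(qB) = 0.0225 m, so one revolution covers 2πr = 0.141 m.
In 25 revolutions: L = 25·2πr = 3.53 m.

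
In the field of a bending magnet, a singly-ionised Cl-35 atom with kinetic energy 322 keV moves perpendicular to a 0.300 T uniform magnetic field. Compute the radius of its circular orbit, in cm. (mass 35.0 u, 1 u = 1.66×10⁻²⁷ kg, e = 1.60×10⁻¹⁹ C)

r ≈ 161 cm

Convert the energy: K = 322 keV = 5.15×10^-14 J.
v = √(2K/m) = √(2·5.15×10^-14/5.81×10^-26) = 1.33×10^6 m/s.
r = mv/(qB) = (5.81×10^-26)(1.33×10^6) / [(1×1.60×10^-19)(0.300)] = 1.61 m.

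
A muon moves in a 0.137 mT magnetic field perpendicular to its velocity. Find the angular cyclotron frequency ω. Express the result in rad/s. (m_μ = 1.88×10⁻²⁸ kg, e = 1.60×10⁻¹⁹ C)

ω ≈ 1.17×10^5 rad/s

ω = qB/m = (1×1.60×10^-19)(1.37×10^-4) / (1.88×10^-28) = 1.17×10^5 rad/s.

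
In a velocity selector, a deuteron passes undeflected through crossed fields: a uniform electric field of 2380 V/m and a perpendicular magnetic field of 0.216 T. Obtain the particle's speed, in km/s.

For zero net force, qE = qvB, so v = E/B.
v = (2380) / (0.216) = 1.10×10^4 m/s.

v ≈ 11.0 km/s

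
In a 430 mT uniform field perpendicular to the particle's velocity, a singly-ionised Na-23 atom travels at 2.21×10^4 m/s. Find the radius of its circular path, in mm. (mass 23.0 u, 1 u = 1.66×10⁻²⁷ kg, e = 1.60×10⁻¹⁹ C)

r ≈ 12.3 mm

The magnetic force provides the centripetal force: qvB = mv²/r, so r = mv/(qB).
r = (3.82×10^-26 kg)(2.21×10^4 m/s) / [(1×1.60×10^-19 C)(0.430 T)] = 0.0123 m.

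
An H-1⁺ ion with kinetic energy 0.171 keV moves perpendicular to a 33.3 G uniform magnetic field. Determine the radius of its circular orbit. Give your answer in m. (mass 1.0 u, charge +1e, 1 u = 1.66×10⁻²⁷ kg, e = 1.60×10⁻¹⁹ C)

Convert the energy: K = 0.171 keV = 2.74×10^-17 J.
v = √(2K/m) = √(2·2.74×10^-17/1.66×10^-27) = 1.82×10^5 m/s.
r = mv/(qB) = (1.66×10^-27)(1.82×10^5) / [(1×1.60×10^-19)(3.33×10^-3)] = 0.566 m.

r ≈ 0.566 m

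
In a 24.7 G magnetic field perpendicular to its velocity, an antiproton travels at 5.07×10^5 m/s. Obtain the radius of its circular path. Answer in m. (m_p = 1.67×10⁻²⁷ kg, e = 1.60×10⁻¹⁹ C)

r ≈ 2.14 m

The magnetic force provides the centripetal force: qvB = mv²/r, so r = mv/(qB).
r = (1.67×10^-27 kg)(5.07×10^5 m/s) / [(1×1.60×10^-19 C)(2.47×10^-3 T)] = 2.14 m.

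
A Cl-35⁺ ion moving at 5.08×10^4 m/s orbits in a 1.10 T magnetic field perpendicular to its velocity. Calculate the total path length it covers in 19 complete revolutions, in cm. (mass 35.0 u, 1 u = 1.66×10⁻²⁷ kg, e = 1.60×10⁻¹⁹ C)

L ≈ 200 cm

r = mv/(qB) = 0.0168 m, so one revolution covers 2πr = 0.105 m.
In 19 revolutions: L = 19·2πr = 2.00 m.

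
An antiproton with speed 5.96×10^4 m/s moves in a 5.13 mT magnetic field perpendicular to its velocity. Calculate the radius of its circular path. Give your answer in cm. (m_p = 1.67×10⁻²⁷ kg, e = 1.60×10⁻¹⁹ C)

The magnetic force provides the centripetal force: qvB = mv²/r, so r = mv/(qB).
r = (1.67×10^-27 kg)(5.96×10^4 m/s) / [(1×1.60×10^-19 C)(5.13×10^-3 T)] = 0.121 m.

r ≈ 12.1 cm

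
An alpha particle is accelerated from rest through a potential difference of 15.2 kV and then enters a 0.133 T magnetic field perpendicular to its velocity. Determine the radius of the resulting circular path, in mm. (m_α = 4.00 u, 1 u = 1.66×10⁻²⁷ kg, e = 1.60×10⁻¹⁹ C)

r ≈ 189 mm

The kinetic energy gained is K = qV = (2×1.60×10^-19)(1.52×10^4) = 4.86×10^-15 J.
v = √(2K/m) = 1.21×10^6 m/s.
r = mv/(qB) = (6.64×10^-27)(1.21×10^6) / [(2×1.60×10^-19)(0.133)] = 0.189 m.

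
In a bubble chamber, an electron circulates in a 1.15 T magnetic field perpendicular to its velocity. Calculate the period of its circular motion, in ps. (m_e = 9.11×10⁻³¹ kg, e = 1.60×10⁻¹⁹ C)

T ≈ 31.1 ps

The cyclotron period is independent of speed: T = 2πm/(qB).
T = 2π(9.11×10^-31) / [(1×1.60×10^-19)(1.15)] = 3.11×10^-11 s.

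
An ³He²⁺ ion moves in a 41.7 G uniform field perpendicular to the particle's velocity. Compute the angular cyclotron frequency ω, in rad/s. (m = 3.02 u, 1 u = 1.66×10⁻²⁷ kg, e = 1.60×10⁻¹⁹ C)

ω = qB/m = (2×1.60×10^-19)(4.17×10^-3) / (5.01×10^-27) = 2.66×10^5 rad/s.

ω ≈ 2.66×10^5 rad/s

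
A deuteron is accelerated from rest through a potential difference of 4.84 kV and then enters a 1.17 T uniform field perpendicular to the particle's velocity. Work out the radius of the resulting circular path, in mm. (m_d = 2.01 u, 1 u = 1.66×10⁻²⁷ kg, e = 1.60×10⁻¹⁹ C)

r ≈ 12.1 mm

The kinetic energy gained is K = qV = (1×1.60×10^-19)(4840) = 7.74×10^-16 J.
v = √(2K/m) = 6.81×10^5 m/s.
r = mv/(qB) = (3.34×10^-27)(6.81×10^5) / [(1×1.60×10^-19)(1.17)] = 0.0121 m.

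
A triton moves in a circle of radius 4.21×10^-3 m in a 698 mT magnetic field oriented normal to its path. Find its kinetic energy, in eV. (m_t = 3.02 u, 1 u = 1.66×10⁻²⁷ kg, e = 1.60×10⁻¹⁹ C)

K ≈ 138 eV

v = qBr/m = (1×1.60×10^-19)(0.698)(4.21×10^-3) / (5.01×10^-27) = 9.38×10^4 m/s.
K = ½mv² = 0.5·(5.01×10^-27)·(9.38×10^4)² = 2.20×10^-17 J = 138 eV.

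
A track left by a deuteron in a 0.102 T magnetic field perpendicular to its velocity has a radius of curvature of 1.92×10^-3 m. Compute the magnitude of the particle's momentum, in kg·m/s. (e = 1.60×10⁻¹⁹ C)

p ≈ 3.13×10^-23 kg·m/s

Since qvB = mv²/r, the momentum p = mv = qBr.
p = (1×1.60×10^-19)(0.102)(1.92×10^-3) = 3.13×10^-23 kg·m/s.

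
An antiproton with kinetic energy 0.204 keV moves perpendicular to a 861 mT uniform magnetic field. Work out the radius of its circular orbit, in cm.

r ≈ 0.240 cm

Convert the energy: K = 0.204 keV = 3.26×10^-17 J.
v = √(2K/m) = √(2·3.26×10^-17/1.67×10^-27) = 1.98×10^5 m/s.
r = mv/(qB) = (1.67×10^-27)(1.98×10^5) / [(1×1.60×10^-19)(0.861)] = 2.40×10^-3 m.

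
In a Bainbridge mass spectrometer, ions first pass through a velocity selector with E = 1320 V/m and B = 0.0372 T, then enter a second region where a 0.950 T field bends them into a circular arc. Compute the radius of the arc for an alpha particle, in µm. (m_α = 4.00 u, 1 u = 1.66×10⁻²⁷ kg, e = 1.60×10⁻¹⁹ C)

The selector passes v = E/B = 1320/0.0372 = 3.55×10^4 m/s.
In the deflection region, r = mv/(qB₂) = (6.64×10^-27)(3.55×10^4) / [(2×1.60×10^-19)(0.950)] = 7.75×10^-4 m.

r ≈ 775 µm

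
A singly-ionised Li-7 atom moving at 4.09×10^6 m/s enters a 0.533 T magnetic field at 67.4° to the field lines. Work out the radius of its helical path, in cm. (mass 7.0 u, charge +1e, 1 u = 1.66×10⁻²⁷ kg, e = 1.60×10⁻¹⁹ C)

Only the perpendicular component v⊥ = v sin67.4° = 3.78×10^6 m/s is bent by the field.
r = m v⊥ /(qB) = (1.16×10^-26)(3.78×10^6) / [(1×1.60×10^-19)(0.533)] = 0.514 m.

r ≈ 51.4 cm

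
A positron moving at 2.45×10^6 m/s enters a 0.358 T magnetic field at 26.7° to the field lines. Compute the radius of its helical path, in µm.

r ≈ 17.5 µm

Only the perpendicular component v⊥ = v sin26.7° = 1.10×10^6 m/s is bent by the field.
r = m v⊥ /(qB) = (9.11×10^-31)(1.10×10^6) / [(1×1.60×10^-19)(0.358)] = 1.75×10^-5 m.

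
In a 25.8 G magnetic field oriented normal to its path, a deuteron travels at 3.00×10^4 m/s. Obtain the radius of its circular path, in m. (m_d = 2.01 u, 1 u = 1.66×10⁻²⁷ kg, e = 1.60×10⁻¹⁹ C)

r ≈ 0.242 m

The magnetic force provides the centripetal force: qvB = mv²/r, so r = mv/(qB).
r = (3.34×10^-27 kg)(3.00×10^4 m/s) / [(1×1.60×10^-19 C)(2.58×10^-3 T)] = 0.242 m.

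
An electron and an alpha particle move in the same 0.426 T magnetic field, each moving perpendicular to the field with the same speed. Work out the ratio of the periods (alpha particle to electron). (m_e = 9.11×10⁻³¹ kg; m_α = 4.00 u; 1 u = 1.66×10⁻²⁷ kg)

ratio ≈ 3640

T = 2πm/(qB) is independent of speed, so T₂/T₁ = (m₂/q₂)/(m₁/q₁).
T_{alpha particle}/T_{electron} = (6.64×10^-27/2e) / (9.11×10^-31/1e) = 3640.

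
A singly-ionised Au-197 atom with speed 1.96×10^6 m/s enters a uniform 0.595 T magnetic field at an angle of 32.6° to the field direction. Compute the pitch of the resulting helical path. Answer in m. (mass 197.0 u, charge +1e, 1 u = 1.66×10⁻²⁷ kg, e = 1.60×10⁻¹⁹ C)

pitch ≈ 35.6 m

The velocity component along B is v∥ = v cos32.6° = 1.65×10^6 m/s.
The cyclotron period T = 2πm/(qB) = 2.16×10^-5 s is set by m, q, B alone.
Pitch = v∥·T = (1.65×10^6)(2.16×10^-5) = 35.6 m.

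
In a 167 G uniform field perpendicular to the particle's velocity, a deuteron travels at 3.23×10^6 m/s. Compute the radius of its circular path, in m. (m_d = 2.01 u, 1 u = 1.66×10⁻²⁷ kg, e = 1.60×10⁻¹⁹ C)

r ≈ 4.03 m

The magnetic force provides the centripetal force: qvB = mv²/r, so r = mv/(qB).
r = (3.34×10^-27 kg)(3.23×10^6 m/s) / [(1×1.60×10^-19 C)(0.0167 T)] = 4.03 m.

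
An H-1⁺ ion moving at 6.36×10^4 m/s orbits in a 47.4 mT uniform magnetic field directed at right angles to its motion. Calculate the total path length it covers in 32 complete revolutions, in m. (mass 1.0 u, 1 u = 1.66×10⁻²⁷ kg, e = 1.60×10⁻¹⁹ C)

r = mv/(qB) = 0.0139 m, so one revolution covers 2πr = 0.0875 m.
In 32 revolutions: L = 32·2πr = 2.80 m.

L ≈ 2.80 m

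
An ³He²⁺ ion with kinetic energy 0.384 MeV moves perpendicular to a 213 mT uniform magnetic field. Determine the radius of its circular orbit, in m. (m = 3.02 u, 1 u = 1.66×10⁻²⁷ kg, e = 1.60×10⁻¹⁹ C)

Convert the energy: K = 0.384 MeV = 6.14×10^-14 J.
v = √(2K/m) = √(2·6.14×10^-14/5.01×10^-27) = 4.95×10^6 m/s.
r = mv/(qB) = (5.01×10^-27)(4.95×10^6) / [(2×1.60×10^-19)(0.213)] = 0.364 m.

r ≈ 0.364 m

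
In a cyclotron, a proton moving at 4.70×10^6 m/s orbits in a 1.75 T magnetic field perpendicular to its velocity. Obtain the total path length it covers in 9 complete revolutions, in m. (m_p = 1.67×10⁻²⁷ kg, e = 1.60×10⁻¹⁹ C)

r = mv/(qB) = 0.0280 m, so one revolution covers 2πr = 0.176 m.
In 9 revolutions: L = 9·2πr = 1.59 m.

L ≈ 1.59 m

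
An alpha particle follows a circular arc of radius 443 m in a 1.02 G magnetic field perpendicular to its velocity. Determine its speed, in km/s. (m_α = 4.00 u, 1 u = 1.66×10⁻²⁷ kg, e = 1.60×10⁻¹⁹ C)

From qvB = mv²/r, v = qBr/m.
v = (2×1.60×10^-19)(1.02×10^-4)(443) / (6.64×10^-27) = 2.18×10^6 m/s.

v ≈ 2180 km/s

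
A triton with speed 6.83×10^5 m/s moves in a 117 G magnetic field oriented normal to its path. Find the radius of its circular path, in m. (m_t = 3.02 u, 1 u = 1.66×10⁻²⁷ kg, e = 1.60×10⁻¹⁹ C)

r ≈ 1.83 m

The magnetic force provides the centripetal force: qvB = mv²/r, so r = mv/(qB).
r = (5.01×10^-27 kg)(6.83×10^5 m/s) / [(1×1.60×10^-19 C)(0.0117 T)] = 1.83 m.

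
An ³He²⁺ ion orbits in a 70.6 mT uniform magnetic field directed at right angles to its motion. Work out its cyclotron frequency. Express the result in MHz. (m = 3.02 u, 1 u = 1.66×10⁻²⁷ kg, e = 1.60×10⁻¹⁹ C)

f ≈ 0.717 MHz

f = qB/(2πm) = (2×1.60×10^-19)(0.0706) / [2π(5.01×10^-27)] = 7.17×10^5 Hz.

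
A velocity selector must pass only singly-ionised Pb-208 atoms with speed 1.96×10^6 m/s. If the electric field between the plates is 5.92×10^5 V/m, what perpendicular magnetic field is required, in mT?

B ≈ 302 mT

qE = qvB ⇒ B = E/v = (5.92×10^5) / (1.96×10^6) = 0.302 T.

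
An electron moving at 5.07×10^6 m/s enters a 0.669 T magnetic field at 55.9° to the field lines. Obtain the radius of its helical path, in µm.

r ≈ 35.7 µm

Only the perpendicular component v⊥ = v sin55.9° = 4.20×10^6 m/s is bent by the field.
r = m v⊥ /(qB) = (9.11×10^-31)(4.20×10^6) / [(1×1.60×10^-19)(0.669)] = 3.57×10^-5 m.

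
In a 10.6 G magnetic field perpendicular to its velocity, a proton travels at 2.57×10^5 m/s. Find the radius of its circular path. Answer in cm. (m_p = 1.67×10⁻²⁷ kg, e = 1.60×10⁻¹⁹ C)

The magnetic force provides the centripetal force: qvB = mv²/r, so r = mv/(qB).
r = (1.67×10^-27 kg)(2.57×10^5 m/s) / [(1×1.60×10^-19 C)(1.06×10^-3 T)] = 2.53 m.

r ≈ 253 cm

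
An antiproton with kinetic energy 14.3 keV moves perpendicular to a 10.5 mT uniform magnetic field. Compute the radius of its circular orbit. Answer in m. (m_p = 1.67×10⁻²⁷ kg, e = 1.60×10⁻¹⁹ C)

r ≈ 1.65 m

Convert the energy: K = 14.3 keV = 2.29×10^-15 J.
v = √(2K/m) = √(2·2.29×10^-15/1.67×10^-27) = 1.66×10^6 m/s.
r = mv/(qB) = (1.67×10^-27)(1.66×10^6) / [(1×1.60×10^-19)(0.0105)] = 1.65 m.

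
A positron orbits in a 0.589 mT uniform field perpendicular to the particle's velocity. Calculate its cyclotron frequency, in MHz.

f = qB/(2πm) = (1×1.60×10^-19)(5.89×10^-4) / [2π(9.11×10^-31)] = 1.65×10^7 Hz.

f ≈ 16.5 MHz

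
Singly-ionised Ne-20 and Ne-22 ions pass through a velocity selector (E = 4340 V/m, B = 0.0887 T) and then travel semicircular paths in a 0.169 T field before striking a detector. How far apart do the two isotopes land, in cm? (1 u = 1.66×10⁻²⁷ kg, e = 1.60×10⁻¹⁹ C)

Δd ≈ 1.20 cm

Both emerge at v = E/B₁ = 4.89×10^4 m/s.
r = mv/(qB₂), so r₁ = 0.06008 m and r₂ = 0.06608 m, giving Δr = 6.01×10^-3 m.
After a semicircle each ion lands a diameter 2r from the entry slit, so the separation is 2Δr = 0.0120 m.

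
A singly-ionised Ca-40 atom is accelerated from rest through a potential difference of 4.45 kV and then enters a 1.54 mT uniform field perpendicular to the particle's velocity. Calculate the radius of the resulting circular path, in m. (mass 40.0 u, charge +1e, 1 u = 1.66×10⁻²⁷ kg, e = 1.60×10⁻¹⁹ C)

The kinetic energy gained is K = qV = (1×1.60×10^-19)(4450) = 7.12×10^-16 J.
v = √(2K/m) = 1.46×10^5 m/s.
r = mv/(qB) = (6.64×10^-26)(1.46×10^5) / [(1×1.60×10^-19)(1.54×10^-3)] = 39.5 m.

r ≈ 39.5 m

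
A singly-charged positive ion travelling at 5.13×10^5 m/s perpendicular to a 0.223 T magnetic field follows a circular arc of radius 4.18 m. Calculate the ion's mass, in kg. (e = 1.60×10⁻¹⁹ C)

m ≈ 2.91×10^-25 kg

qvB = mv²/r ⇒ m = qBr/v.
m = (1×1.60×10^-19)(0.223)(4.18) / (5.13×10^5) = 2.91×10^-25 kg.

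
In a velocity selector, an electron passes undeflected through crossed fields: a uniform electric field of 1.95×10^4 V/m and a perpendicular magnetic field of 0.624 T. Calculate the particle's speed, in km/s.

For zero net force, qE = qvB, so v = E/B.
v = (1.95×10^4) / (0.624) = 3.12×10^4 m/s.

v ≈ 31.2 km/s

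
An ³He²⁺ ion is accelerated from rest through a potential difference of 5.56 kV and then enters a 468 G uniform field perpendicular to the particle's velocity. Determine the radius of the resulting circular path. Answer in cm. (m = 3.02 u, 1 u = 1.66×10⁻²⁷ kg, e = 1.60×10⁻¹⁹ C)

r ≈ 28.2 cm

The kinetic energy gained is K = qV = (2×1.60×10^-19)(5560) = 1.78×10^-15 J.
v = √(2K/m) = 8.42×10^5 m/s.
r = mv/(qB) = (5.01×10^-27)(8.42×10^5) / [(2×1.60×10^-19)(0.0468)] = 0.282 m.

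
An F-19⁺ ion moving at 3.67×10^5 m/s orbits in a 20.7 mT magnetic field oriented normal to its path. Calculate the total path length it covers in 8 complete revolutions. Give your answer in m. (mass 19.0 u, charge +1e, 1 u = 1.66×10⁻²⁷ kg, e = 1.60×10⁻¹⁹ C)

r = mv/(qB) = 3.49 m, so one revolution covers 2πr = 22.0 m.
In 8 revolutions: L = 8·2πr = 176 m.

L ≈ 176 m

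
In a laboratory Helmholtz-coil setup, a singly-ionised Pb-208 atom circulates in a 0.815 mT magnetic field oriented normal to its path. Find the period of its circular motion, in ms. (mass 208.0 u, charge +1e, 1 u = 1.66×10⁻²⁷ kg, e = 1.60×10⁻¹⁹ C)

T ≈ 16.6 ms

The cyclotron period is independent of speed: T = 2πm/(qB).
T = 2π(3.45×10^-25) / [(1×1.60×10^-19)(8.15×10^-4)] = 0.0166 s.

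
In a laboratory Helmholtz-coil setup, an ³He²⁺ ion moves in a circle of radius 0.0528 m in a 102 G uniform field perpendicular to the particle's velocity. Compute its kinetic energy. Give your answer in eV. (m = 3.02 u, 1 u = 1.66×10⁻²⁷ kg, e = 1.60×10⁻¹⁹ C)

v = qBr/m = (2×1.60×10^-19)(0.0102)(0.0528) / (5.01×10^-27) = 3.44×10^4 m/s.
K = ½mv² = 0.5·(5.01×10^-27)·(3.44×10^4)² = 2.96×10^-18 J = 18.5 eV.

K ≈ 18.5 eV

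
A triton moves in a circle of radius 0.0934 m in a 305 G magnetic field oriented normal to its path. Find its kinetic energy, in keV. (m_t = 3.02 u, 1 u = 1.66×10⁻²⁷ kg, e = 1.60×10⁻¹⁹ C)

K ≈ 0.129 keV

v = qBr/m = (1×1.60×10^-19)(0.0305)(0.0934) / (5.01×10^-27) = 9.09×10^4 m/s.
K = ½mv² = 0.5·(5.01×10^-27)·(9.09×10^4)² = 2.07×10^-17 J = 0.129 keV.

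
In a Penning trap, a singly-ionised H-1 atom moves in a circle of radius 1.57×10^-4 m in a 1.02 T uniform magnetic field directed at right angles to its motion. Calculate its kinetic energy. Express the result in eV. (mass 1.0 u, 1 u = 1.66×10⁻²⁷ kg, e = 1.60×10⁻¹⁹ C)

v = qBr/m = (1×1.60×10^-19)(1.02)(1.57×10^-4) / (1.66×10^-27) = 1.54×10^4 m/s.
K = ½mv² = 0.5·(1.66×10^-27)·(1.54×10^4)² = 1.98×10^-19 J = 1.24 eV.

K ≈ 1.24 eV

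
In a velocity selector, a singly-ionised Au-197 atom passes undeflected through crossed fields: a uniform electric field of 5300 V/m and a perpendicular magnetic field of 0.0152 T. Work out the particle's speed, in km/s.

v ≈ 349 km/s

For zero net force, qE = qvB, so v = E/B.
v = (5300) / (0.0152) = 3.49×10^5 m/s.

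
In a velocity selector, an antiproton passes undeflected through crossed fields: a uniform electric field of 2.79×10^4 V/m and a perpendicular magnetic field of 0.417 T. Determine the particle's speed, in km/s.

v ≈ 66.9 km/s

For zero net force, qE = qvB, so v = E/B.
v = (2.79×10^4) / (0.417) = 6.69×10^4 m/s.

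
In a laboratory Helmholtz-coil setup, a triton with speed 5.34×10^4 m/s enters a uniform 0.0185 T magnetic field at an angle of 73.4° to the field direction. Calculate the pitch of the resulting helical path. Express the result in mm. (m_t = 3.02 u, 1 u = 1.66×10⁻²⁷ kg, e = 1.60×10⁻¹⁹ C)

The velocity component along B is v∥ = v cos73.4° = 1.53×10^4 m/s.
The cyclotron period T = 2πm/(qB) = 1.06×10^-5 s is set by m, q, B alone.
Pitch = v∥·T = (1.53×10^4)(1.06×10^-5) = 0.162 m.

pitch ≈ 162 mm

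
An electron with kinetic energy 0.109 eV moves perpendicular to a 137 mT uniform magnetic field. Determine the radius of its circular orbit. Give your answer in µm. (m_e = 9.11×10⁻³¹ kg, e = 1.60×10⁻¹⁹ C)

r ≈ 8.13 µm

Convert the energy: K = 0.109 eV = 1.74×10^-20 J.
v = √(2K/m) = √(2·1.74×10^-20/9.11×10^-31) = 1.96×10^5 m/s.
r = mv/(qB) = (9.11×10^-31)(1.96×10^5) / [(1×1.60×10^-19)(0.137)] = 8.13×10^-6 m.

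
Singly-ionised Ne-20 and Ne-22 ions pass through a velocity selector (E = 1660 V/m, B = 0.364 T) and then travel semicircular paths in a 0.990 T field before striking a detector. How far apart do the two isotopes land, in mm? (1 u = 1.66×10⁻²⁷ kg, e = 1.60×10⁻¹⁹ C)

Both emerge at v = E/B₁ = 4560 m/s.
r = mv/(qB₂), so r₁ = 9.5585×10^-4 m and r₂ = 1.0514×10^-3 m, giving Δr = 9.56×10^-5 m.
After a semicircle each ion lands a diameter 2r from the entry slit, so the separation is 2Δr = 1.91×10^-4 m.

Δd ≈ 0.191 mm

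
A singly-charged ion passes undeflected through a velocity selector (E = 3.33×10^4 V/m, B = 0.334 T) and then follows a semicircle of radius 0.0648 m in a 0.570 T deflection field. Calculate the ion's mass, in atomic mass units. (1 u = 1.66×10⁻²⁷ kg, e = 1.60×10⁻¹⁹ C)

v = E/B₁ = 9.97×10^4 m/s.
From r = mv/(qB₂), m = qB₂r/v = (1×1.60×10^-19)(0.570)(0.0648) / (9.97×10^4) = 5.93×10^-26 kg.
In atomic mass units: m = 5.93×10^-26 / 1.66×10^-27 = 35.7 u.

m ≈ 35.7 u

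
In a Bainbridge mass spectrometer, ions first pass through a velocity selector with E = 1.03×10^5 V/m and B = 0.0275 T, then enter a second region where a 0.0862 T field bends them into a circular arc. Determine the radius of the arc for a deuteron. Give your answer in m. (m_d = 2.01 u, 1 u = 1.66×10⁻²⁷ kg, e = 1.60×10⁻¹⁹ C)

r ≈ 0.906 m

The selector passes v = E/B = 1.03×10^5/0.0275 = 3.75×10^6 m/s.
In the deflection region, r = mv/(qB₂) = (3.34×10^-27)(3.75×10^6) / [(1×1.60×10^-19)(0.0862)] = 0.906 m.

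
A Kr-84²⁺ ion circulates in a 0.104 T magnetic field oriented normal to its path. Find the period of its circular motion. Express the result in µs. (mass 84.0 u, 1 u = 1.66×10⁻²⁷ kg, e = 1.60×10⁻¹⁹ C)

The cyclotron period is independent of speed: T = 2πm/(qB).
T = 2π(1.39×10^-25) / [(2×1.60×10^-19)(0.104)] = 2.63×10^-5 s.

T ≈ 26.3 µs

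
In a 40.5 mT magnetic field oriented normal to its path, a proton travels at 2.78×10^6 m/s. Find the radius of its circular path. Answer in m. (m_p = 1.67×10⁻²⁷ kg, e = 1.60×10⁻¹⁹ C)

r ≈ 0.716 m

The magnetic force provides the centripetal force: qvB = mv²/r, so r = mv/(qB).
r = (1.67×10^-27 kg)(2.78×10^6 m/s) / [(1×1.60×10^-19 C)(0.0405 T)] = 0.716 m.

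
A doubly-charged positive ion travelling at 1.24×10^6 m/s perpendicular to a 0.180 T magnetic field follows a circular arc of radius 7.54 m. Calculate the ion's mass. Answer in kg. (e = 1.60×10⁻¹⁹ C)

m ≈ 3.50×10^-25 kg

qvB = mv²/r ⇒ m = qBr/v.
m = (2×1.60×10^-19)(0.180)(7.54) / (1.24×10^6) = 3.50×10^-25 kg.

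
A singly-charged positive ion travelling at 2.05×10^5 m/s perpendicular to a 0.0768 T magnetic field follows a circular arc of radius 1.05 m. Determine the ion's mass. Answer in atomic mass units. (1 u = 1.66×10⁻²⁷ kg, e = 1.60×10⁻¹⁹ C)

qvB = mv²/r ⇒ m = qBr/v.
m = (1×1.60×10^-19)(0.0768)(1.05) / (2.05×10^5) = 6.29×10^-26 kg = 37.9 u.

m ≈ 37.9 u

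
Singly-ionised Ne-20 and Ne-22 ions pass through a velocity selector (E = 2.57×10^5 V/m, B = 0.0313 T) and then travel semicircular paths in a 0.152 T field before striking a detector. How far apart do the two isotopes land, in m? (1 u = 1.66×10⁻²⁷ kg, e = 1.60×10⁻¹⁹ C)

Δd ≈ 2.24 m

Both emerge at v = E/B₁ = 8.21×10^6 m/s.
r = mv/(qB₂), so r₁ = 11.21 m and r₂ = 12.33 m, giving Δr = 1.12 m.
After a semicircle each ion lands a diameter 2r from the entry slit, so the separation is 2Δr = 2.24 m.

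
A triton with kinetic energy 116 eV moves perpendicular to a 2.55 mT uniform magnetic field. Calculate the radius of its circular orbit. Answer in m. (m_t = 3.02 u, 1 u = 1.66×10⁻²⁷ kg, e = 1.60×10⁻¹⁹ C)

r ≈ 1.06 m

Convert the energy: K = 116 eV = 1.86×10^-17 J.
v = √(2K/m) = √(2·1.86×10^-17/5.01×10^-27) = 8.60×10^4 m/s.
r = mv/(qB) = (5.01×10^-27)(8.60×10^4) / [(1×1.60×10^-19)(2.55×10^-3)] = 1.06 m.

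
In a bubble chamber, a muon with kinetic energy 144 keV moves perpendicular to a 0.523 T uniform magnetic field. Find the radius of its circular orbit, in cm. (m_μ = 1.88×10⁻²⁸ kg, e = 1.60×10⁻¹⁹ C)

r ≈ 3.52 cm

Convert the energy: K = 144 keV = 2.30×10^-14 J.
v = √(2K/m) = √(2·2.30×10^-14/1.88×10^-28) = 1.57×10^7 m/s.
r = mv/(qB) = (1.88×10^-28)(1.57×10^7) / [(1×1.60×10^-19)(0.523)] = 0.0352 m.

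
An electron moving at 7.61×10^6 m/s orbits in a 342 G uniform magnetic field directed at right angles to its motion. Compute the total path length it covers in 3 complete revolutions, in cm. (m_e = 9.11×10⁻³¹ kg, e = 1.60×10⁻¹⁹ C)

L ≈ 2.39 cm

r = mv/(qB) = 1.27×10^-3 m, so one revolution covers 2πr = 7.96×10^-3 m.
In 3 revolutions: L = 3·2πr = 0.0239 m.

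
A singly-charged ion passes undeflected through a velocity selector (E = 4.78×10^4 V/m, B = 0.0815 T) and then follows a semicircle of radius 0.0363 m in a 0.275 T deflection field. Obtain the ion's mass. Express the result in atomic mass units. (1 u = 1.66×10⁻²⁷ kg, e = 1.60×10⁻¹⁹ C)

m ≈ 1.64 u

v = E/B₁ = 5.87×10^5 m/s.
From r = mv/(qB₂), m = qB₂r/v = (1×1.60×10^-19)(0.275)(0.0363) / (5.87×10^5) = 2.72×10^-27 kg.
In atomic mass units: m = 2.72×10^-27 / 1.66×10^-27 = 1.64 u.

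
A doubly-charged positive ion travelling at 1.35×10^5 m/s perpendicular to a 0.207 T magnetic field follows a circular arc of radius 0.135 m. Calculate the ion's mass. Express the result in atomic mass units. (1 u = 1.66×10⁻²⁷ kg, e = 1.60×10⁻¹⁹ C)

qvB = mv²/r ⇒ m = qBr/v.
m = (2×1.60×10^-19)(0.207)(0.135) / (1.35×10^5) = 6.62×10^-26 kg = 39.9 u.

m ≈ 39.9 u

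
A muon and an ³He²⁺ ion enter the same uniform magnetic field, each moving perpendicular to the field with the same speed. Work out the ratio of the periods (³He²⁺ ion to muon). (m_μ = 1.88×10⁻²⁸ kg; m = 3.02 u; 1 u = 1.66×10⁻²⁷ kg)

ratio ≈ 13.3

T = 2πm/(qB) is independent of speed, so T₂/T₁ = (m₂/q₂)/(m₁/q₁).
T_{³He²⁺ ion}/T_{muon} = (5.01×10^-27/2e) / (1.88×10^-28/1e) = 13.3.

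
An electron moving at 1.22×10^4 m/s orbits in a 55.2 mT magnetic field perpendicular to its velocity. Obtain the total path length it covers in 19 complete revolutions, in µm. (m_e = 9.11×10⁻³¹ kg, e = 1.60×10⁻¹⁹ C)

L ≈ 150 µm

r = mv/(qB) = 1.26×10^-6 m, so one revolution covers 2πr = 7.91×10^-6 m.
In 19 revolutions: L = 19·2πr = 1.50×10^-4 m.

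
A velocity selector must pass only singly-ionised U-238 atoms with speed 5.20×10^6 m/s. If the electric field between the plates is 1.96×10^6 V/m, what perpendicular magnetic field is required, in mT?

B ≈ 377 mT

qE = qvB ⇒ B = E/v = (1.96×10^6) / (5.20×10^6) = 0.377 T.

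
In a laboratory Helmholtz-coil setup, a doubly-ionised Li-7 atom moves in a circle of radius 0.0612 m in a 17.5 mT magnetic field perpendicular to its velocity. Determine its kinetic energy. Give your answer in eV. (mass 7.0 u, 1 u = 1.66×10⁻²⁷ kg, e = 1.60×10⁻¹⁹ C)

K ≈ 31.6 eV

v = qBr/m = (2×1.60×10^-19)(0.0175)(0.0612) / (1.16×10^-26) = 2.95×10^4 m/s.
K = ½mv² = 0.5·(1.16×10^-26)·(2.95×10^4)² = 5.05×10^-18 J = 31.6 eV.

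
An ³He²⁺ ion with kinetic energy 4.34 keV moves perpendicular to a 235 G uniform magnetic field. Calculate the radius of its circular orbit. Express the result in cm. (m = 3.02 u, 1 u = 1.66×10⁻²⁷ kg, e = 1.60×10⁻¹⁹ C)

r ≈ 35.1 cm

Convert the energy: K = 4.34 keV = 6.94×10^-16 J.
v = √(2K/m) = √(2·6.94×10^-16/5.01×10^-27) = 5.26×10^5 m/s.
r = mv/(qB) = (5.01×10^-27)(5.26×10^5) / [(2×1.60×10^-19)(0.0235)] = 0.351 m.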